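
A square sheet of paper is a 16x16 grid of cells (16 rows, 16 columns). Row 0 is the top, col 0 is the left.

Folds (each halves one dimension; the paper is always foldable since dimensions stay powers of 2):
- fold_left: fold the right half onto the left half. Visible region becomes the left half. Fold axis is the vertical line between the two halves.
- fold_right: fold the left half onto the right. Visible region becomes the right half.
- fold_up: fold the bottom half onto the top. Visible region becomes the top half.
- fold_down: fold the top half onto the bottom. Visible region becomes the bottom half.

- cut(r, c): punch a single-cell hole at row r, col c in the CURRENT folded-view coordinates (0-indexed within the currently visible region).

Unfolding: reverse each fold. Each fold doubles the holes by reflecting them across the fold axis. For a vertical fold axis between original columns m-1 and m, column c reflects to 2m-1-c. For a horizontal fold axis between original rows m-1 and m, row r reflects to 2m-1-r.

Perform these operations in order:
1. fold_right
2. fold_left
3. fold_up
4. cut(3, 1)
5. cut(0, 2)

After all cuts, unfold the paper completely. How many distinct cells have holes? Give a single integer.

Op 1 fold_right: fold axis v@8; visible region now rows[0,16) x cols[8,16) = 16x8
Op 2 fold_left: fold axis v@12; visible region now rows[0,16) x cols[8,12) = 16x4
Op 3 fold_up: fold axis h@8; visible region now rows[0,8) x cols[8,12) = 8x4
Op 4 cut(3, 1): punch at orig (3,9); cuts so far [(3, 9)]; region rows[0,8) x cols[8,12) = 8x4
Op 5 cut(0, 2): punch at orig (0,10); cuts so far [(0, 10), (3, 9)]; region rows[0,8) x cols[8,12) = 8x4
Unfold 1 (reflect across h@8): 4 holes -> [(0, 10), (3, 9), (12, 9), (15, 10)]
Unfold 2 (reflect across v@12): 8 holes -> [(0, 10), (0, 13), (3, 9), (3, 14), (12, 9), (12, 14), (15, 10), (15, 13)]
Unfold 3 (reflect across v@8): 16 holes -> [(0, 2), (0, 5), (0, 10), (0, 13), (3, 1), (3, 6), (3, 9), (3, 14), (12, 1), (12, 6), (12, 9), (12, 14), (15, 2), (15, 5), (15, 10), (15, 13)]

Answer: 16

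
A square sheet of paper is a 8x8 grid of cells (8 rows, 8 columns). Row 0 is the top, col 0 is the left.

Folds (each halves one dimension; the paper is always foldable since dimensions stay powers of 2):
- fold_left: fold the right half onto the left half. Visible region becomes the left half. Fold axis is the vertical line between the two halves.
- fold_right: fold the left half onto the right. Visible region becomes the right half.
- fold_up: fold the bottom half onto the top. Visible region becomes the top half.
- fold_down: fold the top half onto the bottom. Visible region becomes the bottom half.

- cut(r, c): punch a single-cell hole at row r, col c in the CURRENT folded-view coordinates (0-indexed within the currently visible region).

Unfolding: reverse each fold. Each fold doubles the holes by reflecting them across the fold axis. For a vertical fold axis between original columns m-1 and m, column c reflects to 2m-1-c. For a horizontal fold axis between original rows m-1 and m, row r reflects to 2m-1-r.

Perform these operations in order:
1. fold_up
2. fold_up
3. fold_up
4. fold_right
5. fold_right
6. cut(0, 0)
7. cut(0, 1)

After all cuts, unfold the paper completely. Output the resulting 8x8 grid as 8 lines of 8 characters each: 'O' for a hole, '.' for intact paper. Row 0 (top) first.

Answer: OOOOOOOO
OOOOOOOO
OOOOOOOO
OOOOOOOO
OOOOOOOO
OOOOOOOO
OOOOOOOO
OOOOOOOO

Derivation:
Op 1 fold_up: fold axis h@4; visible region now rows[0,4) x cols[0,8) = 4x8
Op 2 fold_up: fold axis h@2; visible region now rows[0,2) x cols[0,8) = 2x8
Op 3 fold_up: fold axis h@1; visible region now rows[0,1) x cols[0,8) = 1x8
Op 4 fold_right: fold axis v@4; visible region now rows[0,1) x cols[4,8) = 1x4
Op 5 fold_right: fold axis v@6; visible region now rows[0,1) x cols[6,8) = 1x2
Op 6 cut(0, 0): punch at orig (0,6); cuts so far [(0, 6)]; region rows[0,1) x cols[6,8) = 1x2
Op 7 cut(0, 1): punch at orig (0,7); cuts so far [(0, 6), (0, 7)]; region rows[0,1) x cols[6,8) = 1x2
Unfold 1 (reflect across v@6): 4 holes -> [(0, 4), (0, 5), (0, 6), (0, 7)]
Unfold 2 (reflect across v@4): 8 holes -> [(0, 0), (0, 1), (0, 2), (0, 3), (0, 4), (0, 5), (0, 6), (0, 7)]
Unfold 3 (reflect across h@1): 16 holes -> [(0, 0), (0, 1), (0, 2), (0, 3), (0, 4), (0, 5), (0, 6), (0, 7), (1, 0), (1, 1), (1, 2), (1, 3), (1, 4), (1, 5), (1, 6), (1, 7)]
Unfold 4 (reflect across h@2): 32 holes -> [(0, 0), (0, 1), (0, 2), (0, 3), (0, 4), (0, 5), (0, 6), (0, 7), (1, 0), (1, 1), (1, 2), (1, 3), (1, 4), (1, 5), (1, 6), (1, 7), (2, 0), (2, 1), (2, 2), (2, 3), (2, 4), (2, 5), (2, 6), (2, 7), (3, 0), (3, 1), (3, 2), (3, 3), (3, 4), (3, 5), (3, 6), (3, 7)]
Unfold 5 (reflect across h@4): 64 holes -> [(0, 0), (0, 1), (0, 2), (0, 3), (0, 4), (0, 5), (0, 6), (0, 7), (1, 0), (1, 1), (1, 2), (1, 3), (1, 4), (1, 5), (1, 6), (1, 7), (2, 0), (2, 1), (2, 2), (2, 3), (2, 4), (2, 5), (2, 6), (2, 7), (3, 0), (3, 1), (3, 2), (3, 3), (3, 4), (3, 5), (3, 6), (3, 7), (4, 0), (4, 1), (4, 2), (4, 3), (4, 4), (4, 5), (4, 6), (4, 7), (5, 0), (5, 1), (5, 2), (5, 3), (5, 4), (5, 5), (5, 6), (5, 7), (6, 0), (6, 1), (6, 2), (6, 3), (6, 4), (6, 5), (6, 6), (6, 7), (7, 0), (7, 1), (7, 2), (7, 3), (7, 4), (7, 5), (7, 6), (7, 7)]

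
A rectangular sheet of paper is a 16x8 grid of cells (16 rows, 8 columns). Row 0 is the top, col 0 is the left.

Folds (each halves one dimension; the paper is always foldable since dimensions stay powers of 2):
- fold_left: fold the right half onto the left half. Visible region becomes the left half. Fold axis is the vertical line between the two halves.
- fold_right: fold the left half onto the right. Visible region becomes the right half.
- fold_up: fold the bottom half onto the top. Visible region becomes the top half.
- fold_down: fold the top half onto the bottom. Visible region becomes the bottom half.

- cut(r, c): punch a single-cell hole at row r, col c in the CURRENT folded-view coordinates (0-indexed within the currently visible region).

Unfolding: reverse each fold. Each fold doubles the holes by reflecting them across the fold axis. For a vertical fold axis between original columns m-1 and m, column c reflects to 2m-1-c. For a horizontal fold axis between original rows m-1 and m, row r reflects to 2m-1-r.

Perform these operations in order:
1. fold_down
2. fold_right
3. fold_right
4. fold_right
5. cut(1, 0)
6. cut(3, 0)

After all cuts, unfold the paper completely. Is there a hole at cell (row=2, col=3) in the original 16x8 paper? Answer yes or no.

Answer: no

Derivation:
Op 1 fold_down: fold axis h@8; visible region now rows[8,16) x cols[0,8) = 8x8
Op 2 fold_right: fold axis v@4; visible region now rows[8,16) x cols[4,8) = 8x4
Op 3 fold_right: fold axis v@6; visible region now rows[8,16) x cols[6,8) = 8x2
Op 4 fold_right: fold axis v@7; visible region now rows[8,16) x cols[7,8) = 8x1
Op 5 cut(1, 0): punch at orig (9,7); cuts so far [(9, 7)]; region rows[8,16) x cols[7,8) = 8x1
Op 6 cut(3, 0): punch at orig (11,7); cuts so far [(9, 7), (11, 7)]; region rows[8,16) x cols[7,8) = 8x1
Unfold 1 (reflect across v@7): 4 holes -> [(9, 6), (9, 7), (11, 6), (11, 7)]
Unfold 2 (reflect across v@6): 8 holes -> [(9, 4), (9, 5), (9, 6), (9, 7), (11, 4), (11, 5), (11, 6), (11, 7)]
Unfold 3 (reflect across v@4): 16 holes -> [(9, 0), (9, 1), (9, 2), (9, 3), (9, 4), (9, 5), (9, 6), (9, 7), (11, 0), (11, 1), (11, 2), (11, 3), (11, 4), (11, 5), (11, 6), (11, 7)]
Unfold 4 (reflect across h@8): 32 holes -> [(4, 0), (4, 1), (4, 2), (4, 3), (4, 4), (4, 5), (4, 6), (4, 7), (6, 0), (6, 1), (6, 2), (6, 3), (6, 4), (6, 5), (6, 6), (6, 7), (9, 0), (9, 1), (9, 2), (9, 3), (9, 4), (9, 5), (9, 6), (9, 7), (11, 0), (11, 1), (11, 2), (11, 3), (11, 4), (11, 5), (11, 6), (11, 7)]
Holes: [(4, 0), (4, 1), (4, 2), (4, 3), (4, 4), (4, 5), (4, 6), (4, 7), (6, 0), (6, 1), (6, 2), (6, 3), (6, 4), (6, 5), (6, 6), (6, 7), (9, 0), (9, 1), (9, 2), (9, 3), (9, 4), (9, 5), (9, 6), (9, 7), (11, 0), (11, 1), (11, 2), (11, 3), (11, 4), (11, 5), (11, 6), (11, 7)]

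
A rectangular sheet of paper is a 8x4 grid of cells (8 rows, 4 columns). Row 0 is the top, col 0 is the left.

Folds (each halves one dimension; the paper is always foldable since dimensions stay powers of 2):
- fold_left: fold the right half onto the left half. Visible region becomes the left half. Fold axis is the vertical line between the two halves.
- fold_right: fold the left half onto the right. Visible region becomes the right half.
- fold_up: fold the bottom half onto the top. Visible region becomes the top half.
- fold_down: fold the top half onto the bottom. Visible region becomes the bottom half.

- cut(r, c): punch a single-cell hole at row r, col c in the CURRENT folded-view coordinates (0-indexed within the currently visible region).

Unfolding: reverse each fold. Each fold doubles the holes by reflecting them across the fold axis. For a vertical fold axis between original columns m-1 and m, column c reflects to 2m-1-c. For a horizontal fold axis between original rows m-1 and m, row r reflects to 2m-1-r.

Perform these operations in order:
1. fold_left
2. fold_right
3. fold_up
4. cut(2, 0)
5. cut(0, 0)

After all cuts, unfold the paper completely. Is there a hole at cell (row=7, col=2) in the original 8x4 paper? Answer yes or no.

Op 1 fold_left: fold axis v@2; visible region now rows[0,8) x cols[0,2) = 8x2
Op 2 fold_right: fold axis v@1; visible region now rows[0,8) x cols[1,2) = 8x1
Op 3 fold_up: fold axis h@4; visible region now rows[0,4) x cols[1,2) = 4x1
Op 4 cut(2, 0): punch at orig (2,1); cuts so far [(2, 1)]; region rows[0,4) x cols[1,2) = 4x1
Op 5 cut(0, 0): punch at orig (0,1); cuts so far [(0, 1), (2, 1)]; region rows[0,4) x cols[1,2) = 4x1
Unfold 1 (reflect across h@4): 4 holes -> [(0, 1), (2, 1), (5, 1), (7, 1)]
Unfold 2 (reflect across v@1): 8 holes -> [(0, 0), (0, 1), (2, 0), (2, 1), (5, 0), (5, 1), (7, 0), (7, 1)]
Unfold 3 (reflect across v@2): 16 holes -> [(0, 0), (0, 1), (0, 2), (0, 3), (2, 0), (2, 1), (2, 2), (2, 3), (5, 0), (5, 1), (5, 2), (5, 3), (7, 0), (7, 1), (7, 2), (7, 3)]
Holes: [(0, 0), (0, 1), (0, 2), (0, 3), (2, 0), (2, 1), (2, 2), (2, 3), (5, 0), (5, 1), (5, 2), (5, 3), (7, 0), (7, 1), (7, 2), (7, 3)]

Answer: yes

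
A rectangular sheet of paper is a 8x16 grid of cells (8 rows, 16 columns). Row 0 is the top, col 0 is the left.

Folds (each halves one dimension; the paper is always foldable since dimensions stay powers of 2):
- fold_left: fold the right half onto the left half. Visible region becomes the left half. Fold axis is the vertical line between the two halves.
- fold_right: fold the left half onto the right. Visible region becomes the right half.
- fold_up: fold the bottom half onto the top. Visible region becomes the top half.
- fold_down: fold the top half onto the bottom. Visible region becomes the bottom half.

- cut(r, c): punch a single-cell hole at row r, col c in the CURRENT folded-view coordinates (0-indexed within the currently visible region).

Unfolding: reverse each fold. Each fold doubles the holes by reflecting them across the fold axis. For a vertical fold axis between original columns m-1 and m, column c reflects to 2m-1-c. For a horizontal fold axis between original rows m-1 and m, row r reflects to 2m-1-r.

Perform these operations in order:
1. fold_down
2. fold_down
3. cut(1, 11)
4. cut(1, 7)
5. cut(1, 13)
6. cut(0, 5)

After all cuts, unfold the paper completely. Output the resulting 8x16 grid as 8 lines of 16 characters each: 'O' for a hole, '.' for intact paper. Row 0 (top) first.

Op 1 fold_down: fold axis h@4; visible region now rows[4,8) x cols[0,16) = 4x16
Op 2 fold_down: fold axis h@6; visible region now rows[6,8) x cols[0,16) = 2x16
Op 3 cut(1, 11): punch at orig (7,11); cuts so far [(7, 11)]; region rows[6,8) x cols[0,16) = 2x16
Op 4 cut(1, 7): punch at orig (7,7); cuts so far [(7, 7), (7, 11)]; region rows[6,8) x cols[0,16) = 2x16
Op 5 cut(1, 13): punch at orig (7,13); cuts so far [(7, 7), (7, 11), (7, 13)]; region rows[6,8) x cols[0,16) = 2x16
Op 6 cut(0, 5): punch at orig (6,5); cuts so far [(6, 5), (7, 7), (7, 11), (7, 13)]; region rows[6,8) x cols[0,16) = 2x16
Unfold 1 (reflect across h@6): 8 holes -> [(4, 7), (4, 11), (4, 13), (5, 5), (6, 5), (7, 7), (7, 11), (7, 13)]
Unfold 2 (reflect across h@4): 16 holes -> [(0, 7), (0, 11), (0, 13), (1, 5), (2, 5), (3, 7), (3, 11), (3, 13), (4, 7), (4, 11), (4, 13), (5, 5), (6, 5), (7, 7), (7, 11), (7, 13)]

Answer: .......O...O.O..
.....O..........
.....O..........
.......O...O.O..
.......O...O.O..
.....O..........
.....O..........
.......O...O.O..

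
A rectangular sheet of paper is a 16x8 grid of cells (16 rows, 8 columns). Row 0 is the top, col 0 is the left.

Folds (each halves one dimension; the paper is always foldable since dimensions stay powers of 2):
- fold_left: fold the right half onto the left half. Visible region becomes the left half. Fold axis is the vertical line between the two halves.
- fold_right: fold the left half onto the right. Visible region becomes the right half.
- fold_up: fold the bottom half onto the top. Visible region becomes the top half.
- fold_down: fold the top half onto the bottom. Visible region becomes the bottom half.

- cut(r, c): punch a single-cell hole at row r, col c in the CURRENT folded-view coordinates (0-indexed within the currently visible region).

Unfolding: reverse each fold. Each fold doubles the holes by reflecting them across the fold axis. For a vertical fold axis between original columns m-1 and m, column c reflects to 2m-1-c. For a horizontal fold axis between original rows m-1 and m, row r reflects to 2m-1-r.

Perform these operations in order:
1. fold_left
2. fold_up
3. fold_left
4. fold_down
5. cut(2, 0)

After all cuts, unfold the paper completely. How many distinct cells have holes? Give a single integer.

Op 1 fold_left: fold axis v@4; visible region now rows[0,16) x cols[0,4) = 16x4
Op 2 fold_up: fold axis h@8; visible region now rows[0,8) x cols[0,4) = 8x4
Op 3 fold_left: fold axis v@2; visible region now rows[0,8) x cols[0,2) = 8x2
Op 4 fold_down: fold axis h@4; visible region now rows[4,8) x cols[0,2) = 4x2
Op 5 cut(2, 0): punch at orig (6,0); cuts so far [(6, 0)]; region rows[4,8) x cols[0,2) = 4x2
Unfold 1 (reflect across h@4): 2 holes -> [(1, 0), (6, 0)]
Unfold 2 (reflect across v@2): 4 holes -> [(1, 0), (1, 3), (6, 0), (6, 3)]
Unfold 3 (reflect across h@8): 8 holes -> [(1, 0), (1, 3), (6, 0), (6, 3), (9, 0), (9, 3), (14, 0), (14, 3)]
Unfold 4 (reflect across v@4): 16 holes -> [(1, 0), (1, 3), (1, 4), (1, 7), (6, 0), (6, 3), (6, 4), (6, 7), (9, 0), (9, 3), (9, 4), (9, 7), (14, 0), (14, 3), (14, 4), (14, 7)]

Answer: 16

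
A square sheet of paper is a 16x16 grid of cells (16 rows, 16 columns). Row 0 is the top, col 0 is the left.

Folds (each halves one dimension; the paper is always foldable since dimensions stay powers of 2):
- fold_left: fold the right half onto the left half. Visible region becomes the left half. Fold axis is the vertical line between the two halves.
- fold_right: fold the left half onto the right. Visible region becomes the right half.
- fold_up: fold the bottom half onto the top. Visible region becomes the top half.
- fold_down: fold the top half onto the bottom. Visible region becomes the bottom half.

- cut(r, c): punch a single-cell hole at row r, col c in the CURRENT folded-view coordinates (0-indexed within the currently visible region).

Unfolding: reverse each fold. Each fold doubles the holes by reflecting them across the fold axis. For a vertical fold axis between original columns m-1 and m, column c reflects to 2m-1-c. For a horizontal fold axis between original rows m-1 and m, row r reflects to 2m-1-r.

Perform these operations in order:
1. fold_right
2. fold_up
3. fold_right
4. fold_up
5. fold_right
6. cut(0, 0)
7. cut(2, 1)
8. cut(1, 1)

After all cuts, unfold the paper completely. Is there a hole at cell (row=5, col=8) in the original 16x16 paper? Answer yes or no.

Op 1 fold_right: fold axis v@8; visible region now rows[0,16) x cols[8,16) = 16x8
Op 2 fold_up: fold axis h@8; visible region now rows[0,8) x cols[8,16) = 8x8
Op 3 fold_right: fold axis v@12; visible region now rows[0,8) x cols[12,16) = 8x4
Op 4 fold_up: fold axis h@4; visible region now rows[0,4) x cols[12,16) = 4x4
Op 5 fold_right: fold axis v@14; visible region now rows[0,4) x cols[14,16) = 4x2
Op 6 cut(0, 0): punch at orig (0,14); cuts so far [(0, 14)]; region rows[0,4) x cols[14,16) = 4x2
Op 7 cut(2, 1): punch at orig (2,15); cuts so far [(0, 14), (2, 15)]; region rows[0,4) x cols[14,16) = 4x2
Op 8 cut(1, 1): punch at orig (1,15); cuts so far [(0, 14), (1, 15), (2, 15)]; region rows[0,4) x cols[14,16) = 4x2
Unfold 1 (reflect across v@14): 6 holes -> [(0, 13), (0, 14), (1, 12), (1, 15), (2, 12), (2, 15)]
Unfold 2 (reflect across h@4): 12 holes -> [(0, 13), (0, 14), (1, 12), (1, 15), (2, 12), (2, 15), (5, 12), (5, 15), (6, 12), (6, 15), (7, 13), (7, 14)]
Unfold 3 (reflect across v@12): 24 holes -> [(0, 9), (0, 10), (0, 13), (0, 14), (1, 8), (1, 11), (1, 12), (1, 15), (2, 8), (2, 11), (2, 12), (2, 15), (5, 8), (5, 11), (5, 12), (5, 15), (6, 8), (6, 11), (6, 12), (6, 15), (7, 9), (7, 10), (7, 13), (7, 14)]
Unfold 4 (reflect across h@8): 48 holes -> [(0, 9), (0, 10), (0, 13), (0, 14), (1, 8), (1, 11), (1, 12), (1, 15), (2, 8), (2, 11), (2, 12), (2, 15), (5, 8), (5, 11), (5, 12), (5, 15), (6, 8), (6, 11), (6, 12), (6, 15), (7, 9), (7, 10), (7, 13), (7, 14), (8, 9), (8, 10), (8, 13), (8, 14), (9, 8), (9, 11), (9, 12), (9, 15), (10, 8), (10, 11), (10, 12), (10, 15), (13, 8), (13, 11), (13, 12), (13, 15), (14, 8), (14, 11), (14, 12), (14, 15), (15, 9), (15, 10), (15, 13), (15, 14)]
Unfold 5 (reflect across v@8): 96 holes -> [(0, 1), (0, 2), (0, 5), (0, 6), (0, 9), (0, 10), (0, 13), (0, 14), (1, 0), (1, 3), (1, 4), (1, 7), (1, 8), (1, 11), (1, 12), (1, 15), (2, 0), (2, 3), (2, 4), (2, 7), (2, 8), (2, 11), (2, 12), (2, 15), (5, 0), (5, 3), (5, 4), (5, 7), (5, 8), (5, 11), (5, 12), (5, 15), (6, 0), (6, 3), (6, 4), (6, 7), (6, 8), (6, 11), (6, 12), (6, 15), (7, 1), (7, 2), (7, 5), (7, 6), (7, 9), (7, 10), (7, 13), (7, 14), (8, 1), (8, 2), (8, 5), (8, 6), (8, 9), (8, 10), (8, 13), (8, 14), (9, 0), (9, 3), (9, 4), (9, 7), (9, 8), (9, 11), (9, 12), (9, 15), (10, 0), (10, 3), (10, 4), (10, 7), (10, 8), (10, 11), (10, 12), (10, 15), (13, 0), (13, 3), (13, 4), (13, 7), (13, 8), (13, 11), (13, 12), (13, 15), (14, 0), (14, 3), (14, 4), (14, 7), (14, 8), (14, 11), (14, 12), (14, 15), (15, 1), (15, 2), (15, 5), (15, 6), (15, 9), (15, 10), (15, 13), (15, 14)]
Holes: [(0, 1), (0, 2), (0, 5), (0, 6), (0, 9), (0, 10), (0, 13), (0, 14), (1, 0), (1, 3), (1, 4), (1, 7), (1, 8), (1, 11), (1, 12), (1, 15), (2, 0), (2, 3), (2, 4), (2, 7), (2, 8), (2, 11), (2, 12), (2, 15), (5, 0), (5, 3), (5, 4), (5, 7), (5, 8), (5, 11), (5, 12), (5, 15), (6, 0), (6, 3), (6, 4), (6, 7), (6, 8), (6, 11), (6, 12), (6, 15), (7, 1), (7, 2), (7, 5), (7, 6), (7, 9), (7, 10), (7, 13), (7, 14), (8, 1), (8, 2), (8, 5), (8, 6), (8, 9), (8, 10), (8, 13), (8, 14), (9, 0), (9, 3), (9, 4), (9, 7), (9, 8), (9, 11), (9, 12), (9, 15), (10, 0), (10, 3), (10, 4), (10, 7), (10, 8), (10, 11), (10, 12), (10, 15), (13, 0), (13, 3), (13, 4), (13, 7), (13, 8), (13, 11), (13, 12), (13, 15), (14, 0), (14, 3), (14, 4), (14, 7), (14, 8), (14, 11), (14, 12), (14, 15), (15, 1), (15, 2), (15, 5), (15, 6), (15, 9), (15, 10), (15, 13), (15, 14)]

Answer: yes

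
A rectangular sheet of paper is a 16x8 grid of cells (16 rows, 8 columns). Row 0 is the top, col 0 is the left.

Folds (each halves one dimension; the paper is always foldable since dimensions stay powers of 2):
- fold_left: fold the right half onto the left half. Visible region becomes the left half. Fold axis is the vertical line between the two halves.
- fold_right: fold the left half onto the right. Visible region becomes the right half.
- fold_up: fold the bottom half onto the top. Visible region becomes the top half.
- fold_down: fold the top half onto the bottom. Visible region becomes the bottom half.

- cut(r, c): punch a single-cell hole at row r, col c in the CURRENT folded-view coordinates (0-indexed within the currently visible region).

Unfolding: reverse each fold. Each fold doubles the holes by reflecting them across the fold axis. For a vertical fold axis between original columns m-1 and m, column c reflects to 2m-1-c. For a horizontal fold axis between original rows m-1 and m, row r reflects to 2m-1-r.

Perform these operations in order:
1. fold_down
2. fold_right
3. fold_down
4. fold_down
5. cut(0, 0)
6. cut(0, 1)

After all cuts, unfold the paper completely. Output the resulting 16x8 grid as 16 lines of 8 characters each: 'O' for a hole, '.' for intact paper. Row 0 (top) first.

Op 1 fold_down: fold axis h@8; visible region now rows[8,16) x cols[0,8) = 8x8
Op 2 fold_right: fold axis v@4; visible region now rows[8,16) x cols[4,8) = 8x4
Op 3 fold_down: fold axis h@12; visible region now rows[12,16) x cols[4,8) = 4x4
Op 4 fold_down: fold axis h@14; visible region now rows[14,16) x cols[4,8) = 2x4
Op 5 cut(0, 0): punch at orig (14,4); cuts so far [(14, 4)]; region rows[14,16) x cols[4,8) = 2x4
Op 6 cut(0, 1): punch at orig (14,5); cuts so far [(14, 4), (14, 5)]; region rows[14,16) x cols[4,8) = 2x4
Unfold 1 (reflect across h@14): 4 holes -> [(13, 4), (13, 5), (14, 4), (14, 5)]
Unfold 2 (reflect across h@12): 8 holes -> [(9, 4), (9, 5), (10, 4), (10, 5), (13, 4), (13, 5), (14, 4), (14, 5)]
Unfold 3 (reflect across v@4): 16 holes -> [(9, 2), (9, 3), (9, 4), (9, 5), (10, 2), (10, 3), (10, 4), (10, 5), (13, 2), (13, 3), (13, 4), (13, 5), (14, 2), (14, 3), (14, 4), (14, 5)]
Unfold 4 (reflect across h@8): 32 holes -> [(1, 2), (1, 3), (1, 4), (1, 5), (2, 2), (2, 3), (2, 4), (2, 5), (5, 2), (5, 3), (5, 4), (5, 5), (6, 2), (6, 3), (6, 4), (6, 5), (9, 2), (9, 3), (9, 4), (9, 5), (10, 2), (10, 3), (10, 4), (10, 5), (13, 2), (13, 3), (13, 4), (13, 5), (14, 2), (14, 3), (14, 4), (14, 5)]

Answer: ........
..OOOO..
..OOOO..
........
........
..OOOO..
..OOOO..
........
........
..OOOO..
..OOOO..
........
........
..OOOO..
..OOOO..
........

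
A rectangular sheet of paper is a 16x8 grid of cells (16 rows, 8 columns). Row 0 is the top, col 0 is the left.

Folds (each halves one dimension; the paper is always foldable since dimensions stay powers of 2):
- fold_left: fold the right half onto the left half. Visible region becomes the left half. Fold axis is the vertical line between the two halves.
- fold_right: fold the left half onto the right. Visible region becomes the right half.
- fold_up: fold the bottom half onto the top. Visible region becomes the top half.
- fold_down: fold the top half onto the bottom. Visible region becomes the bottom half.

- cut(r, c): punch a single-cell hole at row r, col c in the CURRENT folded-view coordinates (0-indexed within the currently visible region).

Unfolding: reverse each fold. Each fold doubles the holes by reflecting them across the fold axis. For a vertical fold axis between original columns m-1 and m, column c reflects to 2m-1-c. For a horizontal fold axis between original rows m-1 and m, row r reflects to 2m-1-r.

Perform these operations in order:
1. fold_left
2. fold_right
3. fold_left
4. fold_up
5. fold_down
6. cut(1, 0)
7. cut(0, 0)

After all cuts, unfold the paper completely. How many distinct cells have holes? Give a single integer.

Answer: 64

Derivation:
Op 1 fold_left: fold axis v@4; visible region now rows[0,16) x cols[0,4) = 16x4
Op 2 fold_right: fold axis v@2; visible region now rows[0,16) x cols[2,4) = 16x2
Op 3 fold_left: fold axis v@3; visible region now rows[0,16) x cols[2,3) = 16x1
Op 4 fold_up: fold axis h@8; visible region now rows[0,8) x cols[2,3) = 8x1
Op 5 fold_down: fold axis h@4; visible region now rows[4,8) x cols[2,3) = 4x1
Op 6 cut(1, 0): punch at orig (5,2); cuts so far [(5, 2)]; region rows[4,8) x cols[2,3) = 4x1
Op 7 cut(0, 0): punch at orig (4,2); cuts so far [(4, 2), (5, 2)]; region rows[4,8) x cols[2,3) = 4x1
Unfold 1 (reflect across h@4): 4 holes -> [(2, 2), (3, 2), (4, 2), (5, 2)]
Unfold 2 (reflect across h@8): 8 holes -> [(2, 2), (3, 2), (4, 2), (5, 2), (10, 2), (11, 2), (12, 2), (13, 2)]
Unfold 3 (reflect across v@3): 16 holes -> [(2, 2), (2, 3), (3, 2), (3, 3), (4, 2), (4, 3), (5, 2), (5, 3), (10, 2), (10, 3), (11, 2), (11, 3), (12, 2), (12, 3), (13, 2), (13, 3)]
Unfold 4 (reflect across v@2): 32 holes -> [(2, 0), (2, 1), (2, 2), (2, 3), (3, 0), (3, 1), (3, 2), (3, 3), (4, 0), (4, 1), (4, 2), (4, 3), (5, 0), (5, 1), (5, 2), (5, 3), (10, 0), (10, 1), (10, 2), (10, 3), (11, 0), (11, 1), (11, 2), (11, 3), (12, 0), (12, 1), (12, 2), (12, 3), (13, 0), (13, 1), (13, 2), (13, 3)]
Unfold 5 (reflect across v@4): 64 holes -> [(2, 0), (2, 1), (2, 2), (2, 3), (2, 4), (2, 5), (2, 6), (2, 7), (3, 0), (3, 1), (3, 2), (3, 3), (3, 4), (3, 5), (3, 6), (3, 7), (4, 0), (4, 1), (4, 2), (4, 3), (4, 4), (4, 5), (4, 6), (4, 7), (5, 0), (5, 1), (5, 2), (5, 3), (5, 4), (5, 5), (5, 6), (5, 7), (10, 0), (10, 1), (10, 2), (10, 3), (10, 4), (10, 5), (10, 6), (10, 7), (11, 0), (11, 1), (11, 2), (11, 3), (11, 4), (11, 5), (11, 6), (11, 7), (12, 0), (12, 1), (12, 2), (12, 3), (12, 4), (12, 5), (12, 6), (12, 7), (13, 0), (13, 1), (13, 2), (13, 3), (13, 4), (13, 5), (13, 6), (13, 7)]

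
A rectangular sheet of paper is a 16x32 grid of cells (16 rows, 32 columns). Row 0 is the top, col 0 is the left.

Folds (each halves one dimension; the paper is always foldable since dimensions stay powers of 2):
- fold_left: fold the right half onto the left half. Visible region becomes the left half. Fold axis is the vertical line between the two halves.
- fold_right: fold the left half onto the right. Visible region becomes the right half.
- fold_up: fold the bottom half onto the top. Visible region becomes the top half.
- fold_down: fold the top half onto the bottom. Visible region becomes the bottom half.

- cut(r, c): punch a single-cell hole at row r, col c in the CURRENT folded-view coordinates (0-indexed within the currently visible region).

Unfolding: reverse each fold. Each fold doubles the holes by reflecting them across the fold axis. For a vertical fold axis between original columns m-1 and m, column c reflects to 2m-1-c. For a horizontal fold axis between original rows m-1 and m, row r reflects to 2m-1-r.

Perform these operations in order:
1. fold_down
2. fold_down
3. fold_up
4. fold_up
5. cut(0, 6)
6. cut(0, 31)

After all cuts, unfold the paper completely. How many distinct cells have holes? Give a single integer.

Op 1 fold_down: fold axis h@8; visible region now rows[8,16) x cols[0,32) = 8x32
Op 2 fold_down: fold axis h@12; visible region now rows[12,16) x cols[0,32) = 4x32
Op 3 fold_up: fold axis h@14; visible region now rows[12,14) x cols[0,32) = 2x32
Op 4 fold_up: fold axis h@13; visible region now rows[12,13) x cols[0,32) = 1x32
Op 5 cut(0, 6): punch at orig (12,6); cuts so far [(12, 6)]; region rows[12,13) x cols[0,32) = 1x32
Op 6 cut(0, 31): punch at orig (12,31); cuts so far [(12, 6), (12, 31)]; region rows[12,13) x cols[0,32) = 1x32
Unfold 1 (reflect across h@13): 4 holes -> [(12, 6), (12, 31), (13, 6), (13, 31)]
Unfold 2 (reflect across h@14): 8 holes -> [(12, 6), (12, 31), (13, 6), (13, 31), (14, 6), (14, 31), (15, 6), (15, 31)]
Unfold 3 (reflect across h@12): 16 holes -> [(8, 6), (8, 31), (9, 6), (9, 31), (10, 6), (10, 31), (11, 6), (11, 31), (12, 6), (12, 31), (13, 6), (13, 31), (14, 6), (14, 31), (15, 6), (15, 31)]
Unfold 4 (reflect across h@8): 32 holes -> [(0, 6), (0, 31), (1, 6), (1, 31), (2, 6), (2, 31), (3, 6), (3, 31), (4, 6), (4, 31), (5, 6), (5, 31), (6, 6), (6, 31), (7, 6), (7, 31), (8, 6), (8, 31), (9, 6), (9, 31), (10, 6), (10, 31), (11, 6), (11, 31), (12, 6), (12, 31), (13, 6), (13, 31), (14, 6), (14, 31), (15, 6), (15, 31)]

Answer: 32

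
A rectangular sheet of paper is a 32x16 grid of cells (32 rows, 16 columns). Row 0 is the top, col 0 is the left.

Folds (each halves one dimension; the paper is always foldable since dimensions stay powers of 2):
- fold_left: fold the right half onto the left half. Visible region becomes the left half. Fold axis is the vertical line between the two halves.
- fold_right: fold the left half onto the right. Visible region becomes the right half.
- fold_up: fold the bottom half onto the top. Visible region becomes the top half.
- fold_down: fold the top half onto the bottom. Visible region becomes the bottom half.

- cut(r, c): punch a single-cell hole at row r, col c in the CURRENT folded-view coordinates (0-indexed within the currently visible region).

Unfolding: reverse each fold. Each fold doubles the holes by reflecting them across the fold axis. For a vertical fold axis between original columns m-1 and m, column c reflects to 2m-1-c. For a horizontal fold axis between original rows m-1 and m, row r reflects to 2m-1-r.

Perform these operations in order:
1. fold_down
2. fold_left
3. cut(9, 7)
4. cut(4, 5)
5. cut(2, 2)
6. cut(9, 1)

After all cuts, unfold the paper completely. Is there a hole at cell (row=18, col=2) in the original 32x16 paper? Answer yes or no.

Op 1 fold_down: fold axis h@16; visible region now rows[16,32) x cols[0,16) = 16x16
Op 2 fold_left: fold axis v@8; visible region now rows[16,32) x cols[0,8) = 16x8
Op 3 cut(9, 7): punch at orig (25,7); cuts so far [(25, 7)]; region rows[16,32) x cols[0,8) = 16x8
Op 4 cut(4, 5): punch at orig (20,5); cuts so far [(20, 5), (25, 7)]; region rows[16,32) x cols[0,8) = 16x8
Op 5 cut(2, 2): punch at orig (18,2); cuts so far [(18, 2), (20, 5), (25, 7)]; region rows[16,32) x cols[0,8) = 16x8
Op 6 cut(9, 1): punch at orig (25,1); cuts so far [(18, 2), (20, 5), (25, 1), (25, 7)]; region rows[16,32) x cols[0,8) = 16x8
Unfold 1 (reflect across v@8): 8 holes -> [(18, 2), (18, 13), (20, 5), (20, 10), (25, 1), (25, 7), (25, 8), (25, 14)]
Unfold 2 (reflect across h@16): 16 holes -> [(6, 1), (6, 7), (6, 8), (6, 14), (11, 5), (11, 10), (13, 2), (13, 13), (18, 2), (18, 13), (20, 5), (20, 10), (25, 1), (25, 7), (25, 8), (25, 14)]
Holes: [(6, 1), (6, 7), (6, 8), (6, 14), (11, 5), (11, 10), (13, 2), (13, 13), (18, 2), (18, 13), (20, 5), (20, 10), (25, 1), (25, 7), (25, 8), (25, 14)]

Answer: yes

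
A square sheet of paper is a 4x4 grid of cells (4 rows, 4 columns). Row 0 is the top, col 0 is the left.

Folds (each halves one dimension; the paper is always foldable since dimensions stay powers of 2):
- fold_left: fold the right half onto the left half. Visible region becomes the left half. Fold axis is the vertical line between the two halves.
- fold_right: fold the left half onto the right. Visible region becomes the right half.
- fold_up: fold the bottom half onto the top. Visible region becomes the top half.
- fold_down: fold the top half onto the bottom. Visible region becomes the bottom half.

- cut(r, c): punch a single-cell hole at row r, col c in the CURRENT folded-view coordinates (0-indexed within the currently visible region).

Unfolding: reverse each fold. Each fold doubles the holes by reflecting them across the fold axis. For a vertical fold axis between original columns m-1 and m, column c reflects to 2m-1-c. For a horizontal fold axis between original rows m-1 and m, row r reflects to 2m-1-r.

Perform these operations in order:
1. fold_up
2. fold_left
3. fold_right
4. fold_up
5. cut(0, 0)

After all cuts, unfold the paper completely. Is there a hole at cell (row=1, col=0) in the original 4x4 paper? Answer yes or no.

Op 1 fold_up: fold axis h@2; visible region now rows[0,2) x cols[0,4) = 2x4
Op 2 fold_left: fold axis v@2; visible region now rows[0,2) x cols[0,2) = 2x2
Op 3 fold_right: fold axis v@1; visible region now rows[0,2) x cols[1,2) = 2x1
Op 4 fold_up: fold axis h@1; visible region now rows[0,1) x cols[1,2) = 1x1
Op 5 cut(0, 0): punch at orig (0,1); cuts so far [(0, 1)]; region rows[0,1) x cols[1,2) = 1x1
Unfold 1 (reflect across h@1): 2 holes -> [(0, 1), (1, 1)]
Unfold 2 (reflect across v@1): 4 holes -> [(0, 0), (0, 1), (1, 0), (1, 1)]
Unfold 3 (reflect across v@2): 8 holes -> [(0, 0), (0, 1), (0, 2), (0, 3), (1, 0), (1, 1), (1, 2), (1, 3)]
Unfold 4 (reflect across h@2): 16 holes -> [(0, 0), (0, 1), (0, 2), (0, 3), (1, 0), (1, 1), (1, 2), (1, 3), (2, 0), (2, 1), (2, 2), (2, 3), (3, 0), (3, 1), (3, 2), (3, 3)]
Holes: [(0, 0), (0, 1), (0, 2), (0, 3), (1, 0), (1, 1), (1, 2), (1, 3), (2, 0), (2, 1), (2, 2), (2, 3), (3, 0), (3, 1), (3, 2), (3, 3)]

Answer: yes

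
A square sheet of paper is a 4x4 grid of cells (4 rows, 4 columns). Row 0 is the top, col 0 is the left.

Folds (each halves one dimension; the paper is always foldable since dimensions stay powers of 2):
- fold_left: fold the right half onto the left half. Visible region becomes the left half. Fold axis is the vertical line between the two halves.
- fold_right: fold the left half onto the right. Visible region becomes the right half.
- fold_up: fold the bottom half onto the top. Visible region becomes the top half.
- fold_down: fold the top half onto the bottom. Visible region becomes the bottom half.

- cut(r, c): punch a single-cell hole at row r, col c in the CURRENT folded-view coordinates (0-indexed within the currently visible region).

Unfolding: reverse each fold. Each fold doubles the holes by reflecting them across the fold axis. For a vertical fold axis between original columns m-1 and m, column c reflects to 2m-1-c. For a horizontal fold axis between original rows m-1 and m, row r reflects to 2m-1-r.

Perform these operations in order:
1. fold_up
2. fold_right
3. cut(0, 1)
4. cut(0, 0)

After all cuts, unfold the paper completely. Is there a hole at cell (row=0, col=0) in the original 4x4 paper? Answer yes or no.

Op 1 fold_up: fold axis h@2; visible region now rows[0,2) x cols[0,4) = 2x4
Op 2 fold_right: fold axis v@2; visible region now rows[0,2) x cols[2,4) = 2x2
Op 3 cut(0, 1): punch at orig (0,3); cuts so far [(0, 3)]; region rows[0,2) x cols[2,4) = 2x2
Op 4 cut(0, 0): punch at orig (0,2); cuts so far [(0, 2), (0, 3)]; region rows[0,2) x cols[2,4) = 2x2
Unfold 1 (reflect across v@2): 4 holes -> [(0, 0), (0, 1), (0, 2), (0, 3)]
Unfold 2 (reflect across h@2): 8 holes -> [(0, 0), (0, 1), (0, 2), (0, 3), (3, 0), (3, 1), (3, 2), (3, 3)]
Holes: [(0, 0), (0, 1), (0, 2), (0, 3), (3, 0), (3, 1), (3, 2), (3, 3)]

Answer: yes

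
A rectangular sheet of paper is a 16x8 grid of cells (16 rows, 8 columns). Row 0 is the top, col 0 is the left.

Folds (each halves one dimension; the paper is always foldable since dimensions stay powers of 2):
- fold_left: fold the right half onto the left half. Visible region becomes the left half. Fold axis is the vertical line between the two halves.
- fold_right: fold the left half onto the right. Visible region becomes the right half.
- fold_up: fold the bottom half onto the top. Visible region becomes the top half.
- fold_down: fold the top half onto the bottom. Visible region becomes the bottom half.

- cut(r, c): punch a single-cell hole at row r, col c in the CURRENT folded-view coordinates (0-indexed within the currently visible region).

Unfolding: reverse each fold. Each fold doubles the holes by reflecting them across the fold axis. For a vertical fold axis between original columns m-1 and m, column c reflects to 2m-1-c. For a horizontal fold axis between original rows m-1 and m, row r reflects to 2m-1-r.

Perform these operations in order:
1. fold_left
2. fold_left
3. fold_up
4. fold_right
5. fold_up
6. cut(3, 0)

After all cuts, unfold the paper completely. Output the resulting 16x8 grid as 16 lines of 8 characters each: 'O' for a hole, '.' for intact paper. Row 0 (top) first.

Op 1 fold_left: fold axis v@4; visible region now rows[0,16) x cols[0,4) = 16x4
Op 2 fold_left: fold axis v@2; visible region now rows[0,16) x cols[0,2) = 16x2
Op 3 fold_up: fold axis h@8; visible region now rows[0,8) x cols[0,2) = 8x2
Op 4 fold_right: fold axis v@1; visible region now rows[0,8) x cols[1,2) = 8x1
Op 5 fold_up: fold axis h@4; visible region now rows[0,4) x cols[1,2) = 4x1
Op 6 cut(3, 0): punch at orig (3,1); cuts so far [(3, 1)]; region rows[0,4) x cols[1,2) = 4x1
Unfold 1 (reflect across h@4): 2 holes -> [(3, 1), (4, 1)]
Unfold 2 (reflect across v@1): 4 holes -> [(3, 0), (3, 1), (4, 0), (4, 1)]
Unfold 3 (reflect across h@8): 8 holes -> [(3, 0), (3, 1), (4, 0), (4, 1), (11, 0), (11, 1), (12, 0), (12, 1)]
Unfold 4 (reflect across v@2): 16 holes -> [(3, 0), (3, 1), (3, 2), (3, 3), (4, 0), (4, 1), (4, 2), (4, 3), (11, 0), (11, 1), (11, 2), (11, 3), (12, 0), (12, 1), (12, 2), (12, 3)]
Unfold 5 (reflect across v@4): 32 holes -> [(3, 0), (3, 1), (3, 2), (3, 3), (3, 4), (3, 5), (3, 6), (3, 7), (4, 0), (4, 1), (4, 2), (4, 3), (4, 4), (4, 5), (4, 6), (4, 7), (11, 0), (11, 1), (11, 2), (11, 3), (11, 4), (11, 5), (11, 6), (11, 7), (12, 0), (12, 1), (12, 2), (12, 3), (12, 4), (12, 5), (12, 6), (12, 7)]

Answer: ........
........
........
OOOOOOOO
OOOOOOOO
........
........
........
........
........
........
OOOOOOOO
OOOOOOOO
........
........
........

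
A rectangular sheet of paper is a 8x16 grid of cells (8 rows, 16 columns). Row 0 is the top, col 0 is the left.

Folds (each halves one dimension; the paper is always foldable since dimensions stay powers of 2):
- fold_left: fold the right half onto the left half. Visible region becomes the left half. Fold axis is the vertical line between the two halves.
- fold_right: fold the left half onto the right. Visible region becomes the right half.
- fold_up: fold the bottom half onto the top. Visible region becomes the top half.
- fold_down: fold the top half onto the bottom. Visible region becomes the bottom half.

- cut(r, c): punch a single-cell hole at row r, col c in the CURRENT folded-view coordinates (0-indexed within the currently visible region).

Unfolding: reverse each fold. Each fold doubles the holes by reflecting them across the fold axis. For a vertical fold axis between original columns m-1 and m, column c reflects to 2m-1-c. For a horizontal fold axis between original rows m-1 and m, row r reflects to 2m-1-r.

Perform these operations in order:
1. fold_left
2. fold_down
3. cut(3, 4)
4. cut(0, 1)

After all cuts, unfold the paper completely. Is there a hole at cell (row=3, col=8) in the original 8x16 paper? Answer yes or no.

Answer: no

Derivation:
Op 1 fold_left: fold axis v@8; visible region now rows[0,8) x cols[0,8) = 8x8
Op 2 fold_down: fold axis h@4; visible region now rows[4,8) x cols[0,8) = 4x8
Op 3 cut(3, 4): punch at orig (7,4); cuts so far [(7, 4)]; region rows[4,8) x cols[0,8) = 4x8
Op 4 cut(0, 1): punch at orig (4,1); cuts so far [(4, 1), (7, 4)]; region rows[4,8) x cols[0,8) = 4x8
Unfold 1 (reflect across h@4): 4 holes -> [(0, 4), (3, 1), (4, 1), (7, 4)]
Unfold 2 (reflect across v@8): 8 holes -> [(0, 4), (0, 11), (3, 1), (3, 14), (4, 1), (4, 14), (7, 4), (7, 11)]
Holes: [(0, 4), (0, 11), (3, 1), (3, 14), (4, 1), (4, 14), (7, 4), (7, 11)]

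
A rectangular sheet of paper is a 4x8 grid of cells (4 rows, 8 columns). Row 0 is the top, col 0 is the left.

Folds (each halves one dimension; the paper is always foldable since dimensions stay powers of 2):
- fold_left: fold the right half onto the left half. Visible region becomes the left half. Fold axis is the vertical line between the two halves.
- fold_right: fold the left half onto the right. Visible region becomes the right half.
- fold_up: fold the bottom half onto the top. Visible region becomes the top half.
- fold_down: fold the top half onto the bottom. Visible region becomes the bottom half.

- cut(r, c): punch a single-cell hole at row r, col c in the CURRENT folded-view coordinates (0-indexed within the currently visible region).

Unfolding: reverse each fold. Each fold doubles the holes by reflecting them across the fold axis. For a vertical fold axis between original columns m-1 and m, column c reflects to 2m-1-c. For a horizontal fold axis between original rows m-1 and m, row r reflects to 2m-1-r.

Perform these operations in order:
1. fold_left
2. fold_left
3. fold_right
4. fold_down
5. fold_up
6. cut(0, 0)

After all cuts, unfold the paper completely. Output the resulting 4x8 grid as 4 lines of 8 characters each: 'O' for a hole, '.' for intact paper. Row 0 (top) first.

Op 1 fold_left: fold axis v@4; visible region now rows[0,4) x cols[0,4) = 4x4
Op 2 fold_left: fold axis v@2; visible region now rows[0,4) x cols[0,2) = 4x2
Op 3 fold_right: fold axis v@1; visible region now rows[0,4) x cols[1,2) = 4x1
Op 4 fold_down: fold axis h@2; visible region now rows[2,4) x cols[1,2) = 2x1
Op 5 fold_up: fold axis h@3; visible region now rows[2,3) x cols[1,2) = 1x1
Op 6 cut(0, 0): punch at orig (2,1); cuts so far [(2, 1)]; region rows[2,3) x cols[1,2) = 1x1
Unfold 1 (reflect across h@3): 2 holes -> [(2, 1), (3, 1)]
Unfold 2 (reflect across h@2): 4 holes -> [(0, 1), (1, 1), (2, 1), (3, 1)]
Unfold 3 (reflect across v@1): 8 holes -> [(0, 0), (0, 1), (1, 0), (1, 1), (2, 0), (2, 1), (3, 0), (3, 1)]
Unfold 4 (reflect across v@2): 16 holes -> [(0, 0), (0, 1), (0, 2), (0, 3), (1, 0), (1, 1), (1, 2), (1, 3), (2, 0), (2, 1), (2, 2), (2, 3), (3, 0), (3, 1), (3, 2), (3, 3)]
Unfold 5 (reflect across v@4): 32 holes -> [(0, 0), (0, 1), (0, 2), (0, 3), (0, 4), (0, 5), (0, 6), (0, 7), (1, 0), (1, 1), (1, 2), (1, 3), (1, 4), (1, 5), (1, 6), (1, 7), (2, 0), (2, 1), (2, 2), (2, 3), (2, 4), (2, 5), (2, 6), (2, 7), (3, 0), (3, 1), (3, 2), (3, 3), (3, 4), (3, 5), (3, 6), (3, 7)]

Answer: OOOOOOOO
OOOOOOOO
OOOOOOOO
OOOOOOOO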